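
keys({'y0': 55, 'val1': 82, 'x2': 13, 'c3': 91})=['y0', 'val1', 'x2', 'c3']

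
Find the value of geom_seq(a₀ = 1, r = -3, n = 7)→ a_0 = 1*(-3)^0 = 1
a_1 = 1*(-3)^1 = -3
a_2 = 1*(-3)^2 = 9
...
= [1, -3, 9, -27, 81, -243, 729]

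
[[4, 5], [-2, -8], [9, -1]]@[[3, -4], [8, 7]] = [[52, 19], [-70, -48], [19, -43]]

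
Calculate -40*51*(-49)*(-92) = -9196320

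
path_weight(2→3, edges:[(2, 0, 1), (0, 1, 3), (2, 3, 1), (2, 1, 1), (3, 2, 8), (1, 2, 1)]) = 1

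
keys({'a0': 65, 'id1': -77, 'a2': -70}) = ['a0', 'id1', 'a2']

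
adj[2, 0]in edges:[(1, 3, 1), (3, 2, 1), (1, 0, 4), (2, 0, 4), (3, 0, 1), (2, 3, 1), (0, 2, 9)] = 4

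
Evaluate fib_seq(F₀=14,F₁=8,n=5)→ [14, 8, 22, 30, 52]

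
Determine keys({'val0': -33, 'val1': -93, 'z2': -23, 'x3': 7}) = ['val0', 'val1', 'z2', 'x3']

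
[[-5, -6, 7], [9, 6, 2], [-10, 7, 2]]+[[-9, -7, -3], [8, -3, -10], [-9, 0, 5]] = [[-14, -13, 4], [17, 3, -8], [-19, 7, 7]]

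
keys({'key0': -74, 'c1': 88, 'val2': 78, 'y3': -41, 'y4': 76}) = ['key0', 'c1', 'val2', 'y3', 'y4']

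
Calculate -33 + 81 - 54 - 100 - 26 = -132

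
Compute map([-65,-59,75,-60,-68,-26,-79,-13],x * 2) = [-130, -118, 150, -120, -136, -52, -158, -26]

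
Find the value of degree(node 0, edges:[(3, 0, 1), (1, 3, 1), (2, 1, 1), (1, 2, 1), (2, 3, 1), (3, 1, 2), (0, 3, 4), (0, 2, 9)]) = 3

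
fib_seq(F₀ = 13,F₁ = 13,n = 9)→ [13, 13, 26, 39, 65, 104, 169, 273, 442]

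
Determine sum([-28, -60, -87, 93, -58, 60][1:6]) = -52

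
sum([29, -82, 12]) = 29 + (-82) + 12
= -41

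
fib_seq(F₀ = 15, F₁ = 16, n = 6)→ [15, 16, 31, 47, 78, 125]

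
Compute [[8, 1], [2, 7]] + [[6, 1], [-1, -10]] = [[14, 2], [1, -3]]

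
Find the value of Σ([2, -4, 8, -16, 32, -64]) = 2 + -4 + 8 + -16 + 32 + -64
= -42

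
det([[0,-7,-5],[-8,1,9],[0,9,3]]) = (1)*(0)*det([[1, 9], [9, 3]]) + (-1)*(-7)*det([[-8, 9], [0, 3]]) + (1)*(-5)*det([[-8, 1], [0, 9]])
= 0 + -168 + 360
= 192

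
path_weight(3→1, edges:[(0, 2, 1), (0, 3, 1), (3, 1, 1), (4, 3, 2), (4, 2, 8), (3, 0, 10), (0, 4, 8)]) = w(3→1)=1
= 1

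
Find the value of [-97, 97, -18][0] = -97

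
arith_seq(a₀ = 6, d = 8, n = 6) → a_0 = 6 + 0*8 = 6
a_1 = 6 + 1*8 = 14
a_2 = 6 + 2*8 = 22
...
= [6, 14, 22, 30, 38, 46]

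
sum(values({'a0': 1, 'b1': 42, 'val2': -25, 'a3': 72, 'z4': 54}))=144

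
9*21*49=9261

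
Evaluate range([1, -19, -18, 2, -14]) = 21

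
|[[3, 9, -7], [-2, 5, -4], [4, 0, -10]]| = (1)*(3)*det([[5, -4], [0, -10]]) + (-1)*(9)*det([[-2, -4], [4, -10]]) + (1)*(-7)*det([[-2, 5], [4, 0]])
= -150 + -324 + 140
= -334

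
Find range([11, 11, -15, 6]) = 26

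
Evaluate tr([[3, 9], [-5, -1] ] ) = diagonal: 3 + (-1)
= 2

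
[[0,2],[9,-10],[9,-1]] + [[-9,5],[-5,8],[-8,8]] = [[-9, 7], [4, -2], [1, 7]]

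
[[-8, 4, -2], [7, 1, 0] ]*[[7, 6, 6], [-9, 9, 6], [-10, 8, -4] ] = [[-72, -28, -16], [40, 51, 48]]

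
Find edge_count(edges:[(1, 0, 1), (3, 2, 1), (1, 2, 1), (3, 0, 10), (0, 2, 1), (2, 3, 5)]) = 6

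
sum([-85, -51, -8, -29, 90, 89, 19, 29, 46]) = 100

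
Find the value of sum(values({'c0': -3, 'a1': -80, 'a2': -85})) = (-3) + (-80) + (-85)
= -168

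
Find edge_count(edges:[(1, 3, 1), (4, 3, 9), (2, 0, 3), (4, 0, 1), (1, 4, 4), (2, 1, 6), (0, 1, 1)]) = 7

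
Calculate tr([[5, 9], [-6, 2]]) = 7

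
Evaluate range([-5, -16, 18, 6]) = 34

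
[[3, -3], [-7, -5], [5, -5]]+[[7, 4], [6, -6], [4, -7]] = [[10, 1], [-1, -11], [9, -12]]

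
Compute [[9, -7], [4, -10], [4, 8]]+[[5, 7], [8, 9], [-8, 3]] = [[14, 0], [12, -1], [-4, 11]]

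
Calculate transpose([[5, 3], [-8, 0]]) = [[5, -8], [3, 0]]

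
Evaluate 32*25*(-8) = -6400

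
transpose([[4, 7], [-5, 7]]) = [[4, -5], [7, 7]]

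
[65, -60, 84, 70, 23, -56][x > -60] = keep x where x > -60: 65✓, -60✗, 84✓, 70✓, 23✓, -56✓
= [65, 84, 70, 23, -56]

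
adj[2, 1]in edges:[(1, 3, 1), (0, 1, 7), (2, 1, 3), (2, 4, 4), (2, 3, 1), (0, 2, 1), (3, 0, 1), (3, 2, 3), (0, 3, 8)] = 3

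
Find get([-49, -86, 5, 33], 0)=-49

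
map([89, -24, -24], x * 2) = [178, -48, -48]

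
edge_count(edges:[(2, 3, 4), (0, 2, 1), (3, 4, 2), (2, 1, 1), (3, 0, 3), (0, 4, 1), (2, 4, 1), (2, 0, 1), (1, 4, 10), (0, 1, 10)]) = 10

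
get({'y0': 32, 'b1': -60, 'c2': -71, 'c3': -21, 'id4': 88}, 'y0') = 32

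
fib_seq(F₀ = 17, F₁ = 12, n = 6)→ [17, 12, 29, 41, 70, 111]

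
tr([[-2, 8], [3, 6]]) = 4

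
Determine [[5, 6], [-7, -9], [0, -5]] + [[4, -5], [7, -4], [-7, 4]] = [[9, 1], [0, -13], [-7, -1]]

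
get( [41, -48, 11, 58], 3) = 58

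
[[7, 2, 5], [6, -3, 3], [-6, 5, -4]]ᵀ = [[7, 6, -6], [2, -3, 5], [5, 3, -4]]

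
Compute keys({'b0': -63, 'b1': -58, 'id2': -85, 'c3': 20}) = ['b0', 'b1', 'id2', 'c3']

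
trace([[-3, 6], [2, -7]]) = diagonal: (-3) + (-7)
= -10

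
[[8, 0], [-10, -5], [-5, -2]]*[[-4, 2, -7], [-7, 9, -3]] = [[-32, 16, -56], [75, -65, 85], [34, -28, 41]]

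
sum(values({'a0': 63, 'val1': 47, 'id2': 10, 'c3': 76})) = 63 + 47 + 10 + 76
= 196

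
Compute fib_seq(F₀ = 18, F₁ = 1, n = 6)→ F_2 = F_1 + F_0 = 19
F_3 = F_2 + F_1 = 20
F_4 = F_3 + F_2 = 39
...
= [18, 1, 19, 20, 39, 59]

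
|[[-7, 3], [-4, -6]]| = 54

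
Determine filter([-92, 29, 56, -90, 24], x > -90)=keep x where x > -90: -92✗, 29✓, 56✓, -90✗, 24✓
= [29, 56, 24]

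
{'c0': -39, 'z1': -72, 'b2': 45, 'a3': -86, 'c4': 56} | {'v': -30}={'c0': -39, 'z1': -72, 'b2': 45, 'a3': -86, 'c4': 56, 'v': -30}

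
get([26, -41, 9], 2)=9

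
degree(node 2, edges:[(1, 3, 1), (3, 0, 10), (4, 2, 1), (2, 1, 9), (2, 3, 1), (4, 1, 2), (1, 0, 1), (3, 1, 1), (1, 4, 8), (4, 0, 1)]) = incident: (4,2), (2,1), (2,3)
= 3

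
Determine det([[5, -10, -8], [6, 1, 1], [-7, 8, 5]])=(1)*(5)*det([[1, 1], [8, 5]]) + (-1)*(-10)*det([[6, 1], [-7, 5]]) + (1)*(-8)*det([[6, 1], [-7, 8]])
= -15 + 370 + -440
= -85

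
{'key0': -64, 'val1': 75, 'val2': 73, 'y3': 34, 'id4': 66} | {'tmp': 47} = {'key0': -64, 'val1': 75, 'val2': 73, 'y3': 34, 'id4': 66, 'tmp': 47}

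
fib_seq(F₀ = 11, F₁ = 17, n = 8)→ [11, 17, 28, 45, 73, 118, 191, 309]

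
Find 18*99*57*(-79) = -8024346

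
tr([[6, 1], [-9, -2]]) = 4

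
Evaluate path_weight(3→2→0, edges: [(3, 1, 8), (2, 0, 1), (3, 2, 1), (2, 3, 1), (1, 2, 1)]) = 2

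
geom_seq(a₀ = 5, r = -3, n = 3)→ [5, -15, 45]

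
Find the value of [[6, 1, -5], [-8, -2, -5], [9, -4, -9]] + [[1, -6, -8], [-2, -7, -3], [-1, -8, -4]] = [[7, -5, -13], [-10, -9, -8], [8, -12, -13]]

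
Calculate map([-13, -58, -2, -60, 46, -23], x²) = (-13)²=169, (-58)²=3364, (-2)²=4, (-60)²=3600, (46)²=2116, (-23)²=529
= [169, 3364, 4, 3600, 2116, 529]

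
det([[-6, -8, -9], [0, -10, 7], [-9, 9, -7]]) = (1)*(-6)*det([[-10, 7], [9, -7]]) + (-1)*(-8)*det([[0, 7], [-9, -7]]) + (1)*(-9)*det([[0, -10], [-9, 9]])
= -42 + 504 + 810
= 1272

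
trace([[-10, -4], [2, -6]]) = diagonal: (-10) + (-6)
= -16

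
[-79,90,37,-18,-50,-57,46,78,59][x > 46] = keep x where x > 46: -79✗, 90✓, 37✗, -18✗, -50✗, -57✗, 46✗, 78✓, 59✓
= [90, 78, 59]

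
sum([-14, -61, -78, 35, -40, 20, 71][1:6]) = -124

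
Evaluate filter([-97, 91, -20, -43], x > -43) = [91, -20]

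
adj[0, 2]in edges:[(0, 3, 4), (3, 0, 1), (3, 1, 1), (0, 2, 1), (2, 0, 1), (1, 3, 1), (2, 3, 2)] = 1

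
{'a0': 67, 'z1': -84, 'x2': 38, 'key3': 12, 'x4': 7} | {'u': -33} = {'a0': 67, 'z1': -84, 'x2': 38, 'key3': 12, 'x4': 7, 'u': -33}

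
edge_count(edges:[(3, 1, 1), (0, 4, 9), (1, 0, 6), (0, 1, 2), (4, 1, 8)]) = 5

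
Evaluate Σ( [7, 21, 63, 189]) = 280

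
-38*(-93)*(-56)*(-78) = 15436512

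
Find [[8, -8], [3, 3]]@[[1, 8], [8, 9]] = C[0][0] = (8)*(1) + (-8)*(8) = -56
C[0][1] = (8)*(8) + (-8)*(9) = -8
C[1][0] = (3)*(1) + (3)*(8) = 27
C[1][1] = (3)*(8) + (3)*(9) = 51
= [[-56, -8], [27, 51]]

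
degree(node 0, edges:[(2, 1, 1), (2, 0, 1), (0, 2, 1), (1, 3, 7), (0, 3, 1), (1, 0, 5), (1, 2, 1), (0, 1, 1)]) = 5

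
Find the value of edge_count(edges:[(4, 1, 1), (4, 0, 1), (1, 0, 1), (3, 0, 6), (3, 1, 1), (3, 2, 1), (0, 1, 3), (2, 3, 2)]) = 8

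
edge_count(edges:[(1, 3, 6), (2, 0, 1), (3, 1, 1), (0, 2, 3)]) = 4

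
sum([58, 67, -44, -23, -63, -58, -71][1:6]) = slice → [67, -44, -23, -63, -58]
67 + (-44) + (-23) + (-63) + (-58)
= -121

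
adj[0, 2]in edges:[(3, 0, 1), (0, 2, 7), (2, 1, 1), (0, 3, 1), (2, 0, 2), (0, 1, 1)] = 7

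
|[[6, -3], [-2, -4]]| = -30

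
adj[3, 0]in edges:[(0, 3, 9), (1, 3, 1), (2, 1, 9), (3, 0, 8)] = 8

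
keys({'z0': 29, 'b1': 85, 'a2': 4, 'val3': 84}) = ['z0', 'b1', 'a2', 'val3']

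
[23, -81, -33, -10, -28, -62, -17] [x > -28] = keep x where x > -28: 23✓, -81✗, -33✗, -10✓, -28✗, -62✗, -17✓
= [23, -10, -17]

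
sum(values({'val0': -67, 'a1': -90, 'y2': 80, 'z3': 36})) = (-67) + (-90) + 80 + 36
= -41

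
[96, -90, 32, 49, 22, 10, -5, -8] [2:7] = [32, 49, 22, 10, -5]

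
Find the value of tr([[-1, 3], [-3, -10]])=diagonal: (-1) + (-10)
= -11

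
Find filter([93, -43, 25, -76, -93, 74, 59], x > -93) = [93, -43, 25, -76, 74, 59]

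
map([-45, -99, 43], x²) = (-45)²=2025, (-99)²=9801, (43)²=1849
= [2025, 9801, 1849]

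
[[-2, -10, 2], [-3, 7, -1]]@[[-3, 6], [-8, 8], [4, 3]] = C[0][0] = (-2)*(-3) + (-10)*(-8) + (2)*(4) = 94
C[0][1] = (-2)*(6) + (-10)*(8) + (2)*(3) = -86
C[1][0] = (-3)*(-3) + (7)*(-8) + (-1)*(4) = -51
C[1][1] = (-3)*(6) + (7)*(8) + (-1)*(3) = 35
= [[94, -86], [-51, 35]]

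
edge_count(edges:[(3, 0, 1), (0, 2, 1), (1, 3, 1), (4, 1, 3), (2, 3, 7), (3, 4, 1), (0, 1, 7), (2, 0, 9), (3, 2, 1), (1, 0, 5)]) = 10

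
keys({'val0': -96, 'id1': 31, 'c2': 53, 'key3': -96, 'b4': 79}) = ['val0', 'id1', 'c2', 'key3', 'b4']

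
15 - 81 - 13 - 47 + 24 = -102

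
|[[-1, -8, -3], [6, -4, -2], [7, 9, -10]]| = -672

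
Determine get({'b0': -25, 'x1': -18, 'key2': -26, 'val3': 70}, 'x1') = -18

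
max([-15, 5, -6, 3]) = 5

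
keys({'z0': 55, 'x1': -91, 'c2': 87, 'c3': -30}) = ['z0', 'x1', 'c2', 'c3']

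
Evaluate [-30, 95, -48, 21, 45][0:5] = [-30, 95, -48, 21, 45]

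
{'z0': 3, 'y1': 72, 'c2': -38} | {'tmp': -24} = {'z0': 3, 'y1': 72, 'c2': -38, 'tmp': -24}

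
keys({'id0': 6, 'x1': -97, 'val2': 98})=['id0', 'x1', 'val2']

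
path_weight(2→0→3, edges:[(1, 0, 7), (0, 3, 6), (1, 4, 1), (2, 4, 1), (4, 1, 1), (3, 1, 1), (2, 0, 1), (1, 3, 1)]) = 7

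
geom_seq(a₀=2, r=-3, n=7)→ a_0 = 2*(-3)^0 = 2
a_1 = 2*(-3)^1 = -6
a_2 = 2*(-3)^2 = 18
...
= [2, -6, 18, -54, 162, -486, 1458]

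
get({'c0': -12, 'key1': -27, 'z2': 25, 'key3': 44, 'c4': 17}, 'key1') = -27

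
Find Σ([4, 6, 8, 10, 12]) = 4 + 6 + 8 + 10 + 12
= 40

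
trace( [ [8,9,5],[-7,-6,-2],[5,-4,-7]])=-5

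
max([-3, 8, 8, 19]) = 19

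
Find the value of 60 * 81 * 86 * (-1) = -417960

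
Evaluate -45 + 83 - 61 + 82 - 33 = 26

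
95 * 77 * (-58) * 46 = -19516420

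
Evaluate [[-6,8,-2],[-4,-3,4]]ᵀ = [[-6, -4], [8, -3], [-2, 4]]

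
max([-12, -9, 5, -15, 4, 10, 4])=10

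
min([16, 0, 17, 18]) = 0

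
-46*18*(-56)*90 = 4173120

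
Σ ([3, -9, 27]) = 3 + -9 + 27
= 21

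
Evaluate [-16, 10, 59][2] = 59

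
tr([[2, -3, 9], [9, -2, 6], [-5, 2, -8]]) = -8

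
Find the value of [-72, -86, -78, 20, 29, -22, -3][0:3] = [-72, -86, -78]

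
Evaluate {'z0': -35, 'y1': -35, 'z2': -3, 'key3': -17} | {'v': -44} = {'z0': -35, 'y1': -35, 'z2': -3, 'key3': -17, 'v': -44}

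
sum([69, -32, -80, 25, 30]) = 12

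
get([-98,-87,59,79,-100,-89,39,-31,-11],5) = -89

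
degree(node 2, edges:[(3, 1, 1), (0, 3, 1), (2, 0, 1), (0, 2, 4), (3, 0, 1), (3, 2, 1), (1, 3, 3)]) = incident: (2,0), (0,2), (3,2)
= 3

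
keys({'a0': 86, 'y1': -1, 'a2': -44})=['a0', 'y1', 'a2']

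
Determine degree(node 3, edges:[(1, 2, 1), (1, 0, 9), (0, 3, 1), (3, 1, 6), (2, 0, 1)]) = incident: (0,3), (3,1)
= 2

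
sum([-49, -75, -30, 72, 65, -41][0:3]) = -154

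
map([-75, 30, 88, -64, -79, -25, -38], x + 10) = -75+10=-65, 30+10=40, 88+10=98, -64+10=-54, -79+10=-69, -25+10=-15, -38+10=-28
= [-65, 40, 98, -54, -69, -15, -28]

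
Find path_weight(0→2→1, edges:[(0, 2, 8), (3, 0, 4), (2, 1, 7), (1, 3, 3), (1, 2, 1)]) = 15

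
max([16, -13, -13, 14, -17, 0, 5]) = 16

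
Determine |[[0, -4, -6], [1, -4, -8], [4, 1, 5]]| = 46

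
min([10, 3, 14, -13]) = -13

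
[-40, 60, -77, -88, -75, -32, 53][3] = -88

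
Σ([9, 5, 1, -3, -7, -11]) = -6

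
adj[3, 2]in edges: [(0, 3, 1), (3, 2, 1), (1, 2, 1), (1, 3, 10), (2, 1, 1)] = 1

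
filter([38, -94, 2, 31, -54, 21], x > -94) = keep x where x > -94: 38✓, -94✗, 2✓, 31✓, -54✓, 21✓
= [38, 2, 31, -54, 21]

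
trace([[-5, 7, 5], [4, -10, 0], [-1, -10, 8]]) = diagonal: (-5) + (-10) + 8
= -7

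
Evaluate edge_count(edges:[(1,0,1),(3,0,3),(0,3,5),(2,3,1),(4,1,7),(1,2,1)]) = 6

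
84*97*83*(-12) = -8115408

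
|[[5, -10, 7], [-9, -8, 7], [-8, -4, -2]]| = (1)*(5)*det([[-8, 7], [-4, -2]]) + (-1)*(-10)*det([[-9, 7], [-8, -2]]) + (1)*(7)*det([[-9, -8], [-8, -4]])
= 220 + 740 + -196
= 764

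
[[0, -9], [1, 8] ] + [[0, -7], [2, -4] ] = [[0, -16], [3, 4]]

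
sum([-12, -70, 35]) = -47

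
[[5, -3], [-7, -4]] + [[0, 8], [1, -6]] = [[5, 5], [-6, -10]]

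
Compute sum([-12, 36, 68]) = 92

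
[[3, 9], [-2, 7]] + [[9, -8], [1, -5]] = [[12, 1], [-1, 2]]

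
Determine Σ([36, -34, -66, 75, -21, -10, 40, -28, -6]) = -14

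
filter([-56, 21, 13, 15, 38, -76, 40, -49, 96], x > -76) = [-56, 21, 13, 15, 38, 40, -49, 96]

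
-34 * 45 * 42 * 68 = -4369680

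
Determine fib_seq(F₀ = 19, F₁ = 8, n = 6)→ F_2 = F_1 + F_0 = 27
F_3 = F_2 + F_1 = 35
F_4 = F_3 + F_2 = 62
...
= [19, 8, 27, 35, 62, 97]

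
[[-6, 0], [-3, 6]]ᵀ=[[-6, -3], [0, 6]]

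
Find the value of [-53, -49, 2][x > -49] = [2]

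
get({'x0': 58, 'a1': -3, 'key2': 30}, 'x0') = 58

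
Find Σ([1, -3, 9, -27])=-20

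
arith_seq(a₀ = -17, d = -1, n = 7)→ a_0 = -17 + 0*-1 = -17
a_1 = -17 + 1*-1 = -18
a_2 = -17 + 2*-1 = -19
...
= [-17, -18, -19, -20, -21, -22, -23]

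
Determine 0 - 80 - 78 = -158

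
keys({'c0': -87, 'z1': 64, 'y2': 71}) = ['c0', 'z1', 'y2']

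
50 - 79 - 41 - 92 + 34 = -128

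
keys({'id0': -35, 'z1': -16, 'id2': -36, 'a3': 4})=['id0', 'z1', 'id2', 'a3']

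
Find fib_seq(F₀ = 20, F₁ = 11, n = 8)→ F_2 = F_1 + F_0 = 31
F_3 = F_2 + F_1 = 42
F_4 = F_3 + F_2 = 73
...
= [20, 11, 31, 42, 73, 115, 188, 303]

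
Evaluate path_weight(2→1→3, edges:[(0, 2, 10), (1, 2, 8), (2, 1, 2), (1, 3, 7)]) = w(2→1)=2 + w(1→3)=7
= 9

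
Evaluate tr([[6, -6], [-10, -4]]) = 2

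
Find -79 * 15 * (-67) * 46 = 3652170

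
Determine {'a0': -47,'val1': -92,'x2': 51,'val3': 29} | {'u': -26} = {'a0': -47, 'val1': -92, 'x2': 51, 'val3': 29, 'u': -26}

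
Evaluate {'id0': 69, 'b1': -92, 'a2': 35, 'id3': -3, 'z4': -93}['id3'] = -3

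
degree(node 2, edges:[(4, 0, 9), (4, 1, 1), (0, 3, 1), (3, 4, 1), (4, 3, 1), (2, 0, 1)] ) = incident: (2,0)
= 1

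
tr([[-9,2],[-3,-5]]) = diagonal: (-9) + (-5)
= -14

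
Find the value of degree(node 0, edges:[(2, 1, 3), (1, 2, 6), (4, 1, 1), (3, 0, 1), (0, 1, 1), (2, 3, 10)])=2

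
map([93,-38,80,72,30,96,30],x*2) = [186, -76, 160, 144, 60, 192, 60]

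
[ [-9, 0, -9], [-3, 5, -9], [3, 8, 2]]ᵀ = [[-9, -3, 3], [0, 5, 8], [-9, -9, 2]]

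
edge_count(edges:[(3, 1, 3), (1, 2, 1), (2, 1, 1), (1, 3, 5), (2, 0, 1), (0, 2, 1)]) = 6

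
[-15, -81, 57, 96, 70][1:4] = [-81, 57, 96]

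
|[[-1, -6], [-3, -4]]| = -14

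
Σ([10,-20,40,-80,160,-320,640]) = 10 + -20 + 40 + -80 + 160 + -320 + 640
= 430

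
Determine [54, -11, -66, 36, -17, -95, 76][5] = -95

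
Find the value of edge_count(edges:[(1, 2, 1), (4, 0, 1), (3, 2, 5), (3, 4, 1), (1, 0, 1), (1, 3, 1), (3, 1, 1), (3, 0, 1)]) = 8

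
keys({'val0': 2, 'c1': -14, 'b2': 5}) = ['val0', 'c1', 'b2']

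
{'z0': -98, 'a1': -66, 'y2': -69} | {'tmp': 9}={'z0': -98, 'a1': -66, 'y2': -69, 'tmp': 9}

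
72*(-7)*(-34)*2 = 34272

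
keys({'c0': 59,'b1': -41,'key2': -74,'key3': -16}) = ['c0', 'b1', 'key2', 'key3']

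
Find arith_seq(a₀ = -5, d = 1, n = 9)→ a_0 = -5 + 0*1 = -5
a_1 = -5 + 1*1 = -4
a_2 = -5 + 2*1 = -3
...
= [-5, -4, -3, -2, -1, 0, 1, 2, 3]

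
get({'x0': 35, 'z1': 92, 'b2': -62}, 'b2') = -62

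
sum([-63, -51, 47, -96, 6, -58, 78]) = -137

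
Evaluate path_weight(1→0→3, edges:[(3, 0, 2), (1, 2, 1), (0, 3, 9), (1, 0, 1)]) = w(1→0)=1 + w(0→3)=9
= 10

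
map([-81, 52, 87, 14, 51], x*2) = -81*2=-162, 52*2=104, 87*2=174, 14*2=28, 51*2=102
= [-162, 104, 174, 28, 102]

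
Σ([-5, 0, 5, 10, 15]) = 25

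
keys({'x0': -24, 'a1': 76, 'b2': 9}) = ['x0', 'a1', 'b2']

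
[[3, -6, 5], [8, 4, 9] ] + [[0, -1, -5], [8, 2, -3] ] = [[3, -7, 0], [16, 6, 6]]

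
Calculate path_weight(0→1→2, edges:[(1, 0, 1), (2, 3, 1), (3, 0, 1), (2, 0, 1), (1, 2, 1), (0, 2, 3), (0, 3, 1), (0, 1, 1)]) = 2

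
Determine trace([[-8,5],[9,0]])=diagonal: (-8) + 0
= -8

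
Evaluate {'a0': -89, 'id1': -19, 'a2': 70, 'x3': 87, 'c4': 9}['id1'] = -19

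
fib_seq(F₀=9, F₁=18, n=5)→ F_2 = F_1 + F_0 = 27
F_3 = F_2 + F_1 = 45
F_4 = F_3 + F_2 = 72
= [9, 18, 27, 45, 72]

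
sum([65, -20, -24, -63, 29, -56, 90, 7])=28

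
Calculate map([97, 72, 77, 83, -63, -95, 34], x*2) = [194, 144, 154, 166, -126, -190, 68]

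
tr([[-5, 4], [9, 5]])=0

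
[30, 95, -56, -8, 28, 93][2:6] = [-56, -8, 28, 93]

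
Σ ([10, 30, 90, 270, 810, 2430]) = 10 + 30 + 90 + 270 + 810 + 2430
= 3640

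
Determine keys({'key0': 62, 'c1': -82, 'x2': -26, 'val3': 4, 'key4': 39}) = ['key0', 'c1', 'x2', 'val3', 'key4']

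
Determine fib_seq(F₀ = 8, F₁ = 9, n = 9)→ F_2 = F_1 + F_0 = 17
F_3 = F_2 + F_1 = 26
F_4 = F_3 + F_2 = 43
...
= [8, 9, 17, 26, 43, 69, 112, 181, 293]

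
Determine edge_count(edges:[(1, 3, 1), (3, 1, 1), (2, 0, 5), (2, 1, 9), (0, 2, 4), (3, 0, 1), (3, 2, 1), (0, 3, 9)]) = 8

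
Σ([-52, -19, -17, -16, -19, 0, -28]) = (-52) + (-19) + (-17) + (-16) + (-19) + 0 + (-28)
= -151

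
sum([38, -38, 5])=5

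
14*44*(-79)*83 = -4039112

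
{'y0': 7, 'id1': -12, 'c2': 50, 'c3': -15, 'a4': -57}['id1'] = -12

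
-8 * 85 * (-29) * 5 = 98600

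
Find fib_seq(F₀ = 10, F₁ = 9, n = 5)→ [10, 9, 19, 28, 47]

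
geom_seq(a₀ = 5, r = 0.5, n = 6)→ [5.0, 2.5, 1.25, 0.625, 0.3125, 0.15625]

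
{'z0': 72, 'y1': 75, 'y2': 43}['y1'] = 75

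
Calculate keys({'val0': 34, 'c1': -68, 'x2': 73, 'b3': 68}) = ['val0', 'c1', 'x2', 'b3']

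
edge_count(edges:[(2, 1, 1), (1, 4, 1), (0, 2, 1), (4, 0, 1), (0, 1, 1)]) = 5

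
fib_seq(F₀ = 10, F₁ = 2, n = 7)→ [10, 2, 12, 14, 26, 40, 66]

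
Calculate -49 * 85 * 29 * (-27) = 3261195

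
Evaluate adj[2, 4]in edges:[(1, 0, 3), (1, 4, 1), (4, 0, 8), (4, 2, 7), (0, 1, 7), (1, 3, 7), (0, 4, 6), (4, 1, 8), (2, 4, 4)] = 4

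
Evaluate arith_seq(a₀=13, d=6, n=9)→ [13, 19, 25, 31, 37, 43, 49, 55, 61]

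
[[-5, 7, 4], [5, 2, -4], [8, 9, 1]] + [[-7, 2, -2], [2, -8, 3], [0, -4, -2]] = [[-12, 9, 2], [7, -6, -1], [8, 5, -1]]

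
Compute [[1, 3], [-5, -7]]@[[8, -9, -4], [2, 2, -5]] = C[0][0] = (1)*(8) + (3)*(2) = 14
C[0][1] = (1)*(-9) + (3)*(2) = -3
C[0][2] = (1)*(-4) + (3)*(-5) = -19
C[1][0] = (-5)*(8) + (-7)*(2) = -54
C[1][1] = (-5)*(-9) + (-7)*(2) = 31
C[1][2] = (-5)*(-4) + (-7)*(-5) = 55
= [[14, -3, -19], [-54, 31, 55]]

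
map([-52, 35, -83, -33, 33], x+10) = -52+10=-42, 35+10=45, -83+10=-73, -33+10=-23, 33+10=43
= [-42, 45, -73, -23, 43]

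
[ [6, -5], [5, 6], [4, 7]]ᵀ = [[6, 5, 4], [-5, 6, 7]]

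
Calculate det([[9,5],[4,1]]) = (9)*(1) - (5)*(4)
= -11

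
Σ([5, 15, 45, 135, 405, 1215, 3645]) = 5 + 15 + 45 + 135 + 405 + 1215 + 3645
= 5465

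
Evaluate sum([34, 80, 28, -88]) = 54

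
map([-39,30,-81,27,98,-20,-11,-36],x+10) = -39+10=-29, 30+10=40, -81+10=-71, 27+10=37, 98+10=108, -20+10=-10, -11+10=-1, -36+10=-26
= [-29, 40, -71, 37, 108, -10, -1, -26]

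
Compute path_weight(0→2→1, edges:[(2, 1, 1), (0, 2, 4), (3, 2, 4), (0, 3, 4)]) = 5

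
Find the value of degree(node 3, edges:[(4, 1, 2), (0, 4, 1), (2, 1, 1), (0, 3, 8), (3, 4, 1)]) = 2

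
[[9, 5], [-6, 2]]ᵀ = [[9, -6], [5, 2]]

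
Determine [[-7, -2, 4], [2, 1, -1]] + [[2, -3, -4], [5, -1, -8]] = [[-5, -5, 0], [7, 0, -9]]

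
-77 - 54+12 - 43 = -162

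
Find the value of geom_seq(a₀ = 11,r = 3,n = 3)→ [11, 33, 99]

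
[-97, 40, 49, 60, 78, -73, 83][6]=83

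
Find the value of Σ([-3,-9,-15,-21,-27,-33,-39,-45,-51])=-243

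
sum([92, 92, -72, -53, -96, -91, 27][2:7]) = slice → [-72, -53, -96, -91, 27]
(-72) + (-53) + (-96) + (-91) + 27
= -285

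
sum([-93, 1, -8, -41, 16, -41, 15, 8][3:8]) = slice → [-41, 16, -41, 15, 8]
(-41) + 16 + (-41) + 15 + 8
= -43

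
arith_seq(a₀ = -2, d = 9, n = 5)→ a_0 = -2 + 0*9 = -2
a_1 = -2 + 1*9 = 7
a_2 = -2 + 2*9 = 16
...
= [-2, 7, 16, 25, 34]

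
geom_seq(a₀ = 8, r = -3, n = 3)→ [8, -24, 72]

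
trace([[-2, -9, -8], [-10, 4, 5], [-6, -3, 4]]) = diagonal: (-2) + 4 + 4
= 6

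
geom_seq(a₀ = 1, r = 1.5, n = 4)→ [1.0, 1.5, 2.25, 3.375]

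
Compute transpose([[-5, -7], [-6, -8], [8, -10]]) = [[-5, -6, 8], [-7, -8, -10]]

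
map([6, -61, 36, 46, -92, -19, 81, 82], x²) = [36, 3721, 1296, 2116, 8464, 361, 6561, 6724]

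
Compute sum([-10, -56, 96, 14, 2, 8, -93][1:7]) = slice → [-56, 96, 14, 2, 8, -93]
(-56) + 96 + 14 + 2 + 8 + (-93)
= -29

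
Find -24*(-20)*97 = 46560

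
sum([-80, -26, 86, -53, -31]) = -104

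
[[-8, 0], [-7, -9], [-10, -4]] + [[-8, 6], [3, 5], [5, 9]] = [[-16, 6], [-4, -4], [-5, 5]]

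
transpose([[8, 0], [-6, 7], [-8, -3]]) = [[8, -6, -8], [0, 7, -3]]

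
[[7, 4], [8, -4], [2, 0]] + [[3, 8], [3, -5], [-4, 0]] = [[10, 12], [11, -9], [-2, 0]]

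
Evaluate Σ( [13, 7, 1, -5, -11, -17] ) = -12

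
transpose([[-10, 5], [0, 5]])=[[-10, 0], [5, 5]]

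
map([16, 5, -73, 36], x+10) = [26, 15, -63, 46]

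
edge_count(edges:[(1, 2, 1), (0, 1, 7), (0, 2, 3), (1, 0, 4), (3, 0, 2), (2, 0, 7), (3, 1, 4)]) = 7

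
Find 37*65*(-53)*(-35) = 4461275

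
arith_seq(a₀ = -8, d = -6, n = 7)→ [-8, -14, -20, -26, -32, -38, -44]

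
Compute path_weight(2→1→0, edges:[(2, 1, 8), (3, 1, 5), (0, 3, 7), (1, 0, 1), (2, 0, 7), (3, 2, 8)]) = 9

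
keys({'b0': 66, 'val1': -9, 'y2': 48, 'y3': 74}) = ['b0', 'val1', 'y2', 'y3']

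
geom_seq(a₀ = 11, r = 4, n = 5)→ [11, 44, 176, 704, 2816]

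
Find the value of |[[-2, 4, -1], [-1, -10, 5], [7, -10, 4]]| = 56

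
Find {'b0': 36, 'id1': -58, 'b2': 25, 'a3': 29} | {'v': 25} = {'b0': 36, 'id1': -58, 'b2': 25, 'a3': 29, 'v': 25}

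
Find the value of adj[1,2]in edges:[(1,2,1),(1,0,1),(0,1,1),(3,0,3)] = 1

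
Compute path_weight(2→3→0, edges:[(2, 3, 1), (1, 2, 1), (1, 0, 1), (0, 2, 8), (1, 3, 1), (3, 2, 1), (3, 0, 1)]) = w(2→3)=1 + w(3→0)=1
= 2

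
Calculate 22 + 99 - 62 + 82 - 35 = 106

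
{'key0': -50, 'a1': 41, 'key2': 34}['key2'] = 34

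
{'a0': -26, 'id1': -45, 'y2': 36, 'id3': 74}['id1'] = -45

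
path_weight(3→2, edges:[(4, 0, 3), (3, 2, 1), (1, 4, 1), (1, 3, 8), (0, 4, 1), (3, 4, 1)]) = w(3→2)=1
= 1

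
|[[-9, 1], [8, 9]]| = (-9)*(9) - (1)*(8)
= -89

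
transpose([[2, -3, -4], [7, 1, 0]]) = [[2, 7], [-3, 1], [-4, 0]]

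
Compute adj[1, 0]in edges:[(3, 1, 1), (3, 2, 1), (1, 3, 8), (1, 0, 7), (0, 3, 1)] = 7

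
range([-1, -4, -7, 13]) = 20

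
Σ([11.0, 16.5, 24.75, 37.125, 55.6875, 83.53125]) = 11.0 + 16.5 + 24.75 + 37.125 + 55.6875 + 83.53125
= 228.59375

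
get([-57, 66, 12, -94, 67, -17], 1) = 66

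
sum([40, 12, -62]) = -10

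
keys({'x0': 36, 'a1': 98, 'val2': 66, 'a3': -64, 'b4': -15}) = ['x0', 'a1', 'val2', 'a3', 'b4']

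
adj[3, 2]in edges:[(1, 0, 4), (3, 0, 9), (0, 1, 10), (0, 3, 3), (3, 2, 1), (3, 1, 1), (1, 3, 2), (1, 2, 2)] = 1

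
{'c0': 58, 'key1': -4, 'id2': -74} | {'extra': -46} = {'c0': 58, 'key1': -4, 'id2': -74, 'extra': -46}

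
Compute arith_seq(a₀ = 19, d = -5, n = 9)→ [19, 14, 9, 4, -1, -6, -11, -16, -21]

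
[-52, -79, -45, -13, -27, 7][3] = -13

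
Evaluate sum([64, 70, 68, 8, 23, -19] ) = 214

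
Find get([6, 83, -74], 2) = -74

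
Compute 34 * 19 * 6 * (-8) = -31008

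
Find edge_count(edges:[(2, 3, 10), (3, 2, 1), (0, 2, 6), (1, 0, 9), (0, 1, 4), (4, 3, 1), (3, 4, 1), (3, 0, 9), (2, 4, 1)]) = 9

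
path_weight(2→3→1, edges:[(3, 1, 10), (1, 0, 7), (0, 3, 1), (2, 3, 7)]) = w(2→3)=7 + w(3→1)=10
= 17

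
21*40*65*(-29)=-1583400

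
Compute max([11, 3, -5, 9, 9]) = 11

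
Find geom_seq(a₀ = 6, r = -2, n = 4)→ [6, -12, 24, -48]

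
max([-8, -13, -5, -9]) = -5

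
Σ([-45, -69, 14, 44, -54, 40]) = -70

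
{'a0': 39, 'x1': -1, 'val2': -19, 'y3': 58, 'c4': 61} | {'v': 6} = {'a0': 39, 'x1': -1, 'val2': -19, 'y3': 58, 'c4': 61, 'v': 6}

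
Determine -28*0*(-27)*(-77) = 0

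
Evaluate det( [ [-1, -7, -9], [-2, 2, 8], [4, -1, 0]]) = -178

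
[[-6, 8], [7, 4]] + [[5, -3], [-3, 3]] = [[-1, 5], [4, 7]]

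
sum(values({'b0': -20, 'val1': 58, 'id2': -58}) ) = (-20) + 58 + (-58)
= -20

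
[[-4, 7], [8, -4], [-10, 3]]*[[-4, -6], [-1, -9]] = C[0][0] = (-4)*(-4) + (7)*(-1) = 9
C[0][1] = (-4)*(-6) + (7)*(-9) = -39
C[1][0] = (8)*(-4) + (-4)*(-1) = -28
C[1][1] = (8)*(-6) + (-4)*(-9) = -12
C[2][0] = (-10)*(-4) + (3)*(-1) = 37
C[2][1] = (-10)*(-6) + (3)*(-9) = 33
= [[9, -39], [-28, -12], [37, 33]]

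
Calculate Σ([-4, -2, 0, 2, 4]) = (-4) + (-2) + 0 + 2 + 4
= 0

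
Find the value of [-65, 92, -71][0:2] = [-65, 92]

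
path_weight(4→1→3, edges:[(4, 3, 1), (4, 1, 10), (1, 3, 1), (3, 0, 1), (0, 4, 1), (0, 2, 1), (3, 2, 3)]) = w(4→1)=10 + w(1→3)=1
= 11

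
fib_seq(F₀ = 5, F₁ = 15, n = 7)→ [5, 15, 20, 35, 55, 90, 145]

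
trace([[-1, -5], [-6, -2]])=diagonal: (-1) + (-2)
= -3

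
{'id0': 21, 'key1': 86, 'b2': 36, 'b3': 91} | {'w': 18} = {'id0': 21, 'key1': 86, 'b2': 36, 'b3': 91, 'w': 18}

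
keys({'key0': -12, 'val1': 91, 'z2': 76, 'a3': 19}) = ['key0', 'val1', 'z2', 'a3']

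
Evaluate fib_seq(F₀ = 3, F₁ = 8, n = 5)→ [3, 8, 11, 19, 30]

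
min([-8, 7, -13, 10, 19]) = -13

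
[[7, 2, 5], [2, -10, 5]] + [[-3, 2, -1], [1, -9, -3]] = [[4, 4, 4], [3, -19, 2]]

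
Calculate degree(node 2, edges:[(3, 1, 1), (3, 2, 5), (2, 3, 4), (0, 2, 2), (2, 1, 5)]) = 4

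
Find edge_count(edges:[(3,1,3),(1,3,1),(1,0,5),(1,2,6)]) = 4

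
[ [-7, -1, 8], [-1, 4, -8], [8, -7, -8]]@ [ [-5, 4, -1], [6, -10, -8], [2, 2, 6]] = C[0][0] = (-7)*(-5) + (-1)*(6) + (8)*(2) = 45
C[0][1] = (-7)*(4) + (-1)*(-10) + (8)*(2) = -2
C[0][2] = (-7)*(-1) + (-1)*(-8) + (8)*(6) = 63
C[1][0] = (-1)*(-5) + (4)*(6) + (-8)*(2) = 13
C[1][1] = (-1)*(4) + (4)*(-10) + (-8)*(2) = -60
C[1][2] = (-1)*(-1) + (4)*(-8) + (-8)*(6) = -79
... (3 more cells)
= [[45, -2, 63], [13, -60, -79], [-98, 86, 0]]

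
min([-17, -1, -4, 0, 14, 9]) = -17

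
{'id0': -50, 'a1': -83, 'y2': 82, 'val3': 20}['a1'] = -83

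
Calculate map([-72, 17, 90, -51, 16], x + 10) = -72+10=-62, 17+10=27, 90+10=100, -51+10=-41, 16+10=26
= [-62, 27, 100, -41, 26]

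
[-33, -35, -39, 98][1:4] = [-35, -39, 98]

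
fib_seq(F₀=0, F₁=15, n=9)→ [0, 15, 15, 30, 45, 75, 120, 195, 315]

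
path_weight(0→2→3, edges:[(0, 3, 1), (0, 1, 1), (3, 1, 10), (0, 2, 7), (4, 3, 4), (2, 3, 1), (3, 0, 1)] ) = 8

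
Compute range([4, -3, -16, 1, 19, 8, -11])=35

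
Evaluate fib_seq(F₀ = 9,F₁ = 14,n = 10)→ [9, 14, 23, 37, 60, 97, 157, 254, 411, 665]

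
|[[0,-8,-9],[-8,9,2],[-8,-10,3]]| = -1432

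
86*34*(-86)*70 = -17602480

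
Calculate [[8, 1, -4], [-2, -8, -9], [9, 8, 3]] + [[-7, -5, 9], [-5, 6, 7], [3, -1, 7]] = [[1, -4, 5], [-7, -2, -2], [12, 7, 10]]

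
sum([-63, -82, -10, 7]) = (-63) + (-82) + (-10) + 7
= -148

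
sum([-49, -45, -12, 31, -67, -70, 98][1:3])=slice → [-45, -12]
(-45) + (-12)
= -57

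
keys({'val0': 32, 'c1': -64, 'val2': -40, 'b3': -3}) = ['val0', 'c1', 'val2', 'b3']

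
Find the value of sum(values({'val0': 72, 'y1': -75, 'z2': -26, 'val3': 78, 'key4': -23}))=72 + (-75) + (-26) + 78 + (-23)
= 26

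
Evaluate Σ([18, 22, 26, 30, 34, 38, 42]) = 210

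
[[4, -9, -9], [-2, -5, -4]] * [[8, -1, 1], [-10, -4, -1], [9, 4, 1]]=C[0][0] = (4)*(8) + (-9)*(-10) + (-9)*(9) = 41
C[0][1] = (4)*(-1) + (-9)*(-4) + (-9)*(4) = -4
C[0][2] = (4)*(1) + (-9)*(-1) + (-9)*(1) = 4
C[1][0] = (-2)*(8) + (-5)*(-10) + (-4)*(9) = -2
C[1][1] = (-2)*(-1) + (-5)*(-4) + (-4)*(4) = 6
C[1][2] = (-2)*(1) + (-5)*(-1) + (-4)*(1) = -1
= [[41, -4, 4], [-2, 6, -1]]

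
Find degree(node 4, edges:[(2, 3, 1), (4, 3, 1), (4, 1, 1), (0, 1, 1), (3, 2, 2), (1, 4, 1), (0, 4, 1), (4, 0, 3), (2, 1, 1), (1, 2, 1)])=incident: (4,3), (4,1), (1,4), (0,4), (4,0)
= 5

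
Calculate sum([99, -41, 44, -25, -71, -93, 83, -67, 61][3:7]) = -106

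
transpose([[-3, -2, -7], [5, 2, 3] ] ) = [[-3, 5], [-2, 2], [-7, 3]]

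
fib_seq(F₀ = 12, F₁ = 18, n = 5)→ [12, 18, 30, 48, 78]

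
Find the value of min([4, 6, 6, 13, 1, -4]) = -4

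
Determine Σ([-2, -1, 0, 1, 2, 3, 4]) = 7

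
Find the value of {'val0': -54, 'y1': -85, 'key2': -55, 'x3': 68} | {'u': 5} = {'val0': -54, 'y1': -85, 'key2': -55, 'x3': 68, 'u': 5}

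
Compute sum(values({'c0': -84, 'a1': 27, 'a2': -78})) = -135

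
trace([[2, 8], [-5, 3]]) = diagonal: 2 + 3
= 5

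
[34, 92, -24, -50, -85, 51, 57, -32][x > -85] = [34, 92, -24, -50, 51, 57, -32]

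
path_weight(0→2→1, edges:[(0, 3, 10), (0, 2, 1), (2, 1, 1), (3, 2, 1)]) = w(0→2)=1 + w(2→1)=1
= 2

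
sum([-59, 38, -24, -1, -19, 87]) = (-59) + 38 + (-24) + (-1) + (-19) + 87
= 22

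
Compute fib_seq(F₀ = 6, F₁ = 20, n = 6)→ [6, 20, 26, 46, 72, 118]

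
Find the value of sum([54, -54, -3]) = 54 + (-54) + (-3)
= -3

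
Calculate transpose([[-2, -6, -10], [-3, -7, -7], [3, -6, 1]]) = [[-2, -3, 3], [-6, -7, -6], [-10, -7, 1]]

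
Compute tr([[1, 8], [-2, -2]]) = diagonal: 1 + (-2)
= -1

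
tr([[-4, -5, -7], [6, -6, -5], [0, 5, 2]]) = -8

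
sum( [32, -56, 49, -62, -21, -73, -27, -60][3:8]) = slice → [-62, -21, -73, -27, -60]
(-62) + (-21) + (-73) + (-27) + (-60)
= -243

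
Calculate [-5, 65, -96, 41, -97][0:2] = [-5, 65]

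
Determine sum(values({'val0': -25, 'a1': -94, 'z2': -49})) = -168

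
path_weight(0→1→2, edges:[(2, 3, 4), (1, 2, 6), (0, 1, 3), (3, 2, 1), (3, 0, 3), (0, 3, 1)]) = w(0→1)=3 + w(1→2)=6
= 9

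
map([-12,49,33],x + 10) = [-2, 59, 43]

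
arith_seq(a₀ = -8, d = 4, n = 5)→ a_0 = -8 + 0*4 = -8
a_1 = -8 + 1*4 = -4
a_2 = -8 + 2*4 = 0
...
= [-8, -4, 0, 4, 8]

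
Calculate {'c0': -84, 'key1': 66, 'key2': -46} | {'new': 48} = {'c0': -84, 'key1': 66, 'key2': -46, 'new': 48}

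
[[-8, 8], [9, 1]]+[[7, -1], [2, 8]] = [[-1, 7], [11, 9]]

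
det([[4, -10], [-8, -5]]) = (4)*(-5) - (-10)*(-8)
= -100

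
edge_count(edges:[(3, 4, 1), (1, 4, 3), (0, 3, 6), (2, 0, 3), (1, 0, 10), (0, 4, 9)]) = 6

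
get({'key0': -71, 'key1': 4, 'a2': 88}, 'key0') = -71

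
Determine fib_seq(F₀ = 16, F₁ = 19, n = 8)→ F_2 = F_1 + F_0 = 35
F_3 = F_2 + F_1 = 54
F_4 = F_3 + F_2 = 89
...
= [16, 19, 35, 54, 89, 143, 232, 375]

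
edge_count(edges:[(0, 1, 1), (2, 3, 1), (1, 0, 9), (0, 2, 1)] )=4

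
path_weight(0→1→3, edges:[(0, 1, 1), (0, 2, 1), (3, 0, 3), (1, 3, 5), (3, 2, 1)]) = 6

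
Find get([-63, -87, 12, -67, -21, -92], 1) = -87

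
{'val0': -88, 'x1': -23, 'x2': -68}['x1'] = -23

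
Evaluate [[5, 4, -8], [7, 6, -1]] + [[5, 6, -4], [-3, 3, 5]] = [[10, 10, -12], [4, 9, 4]]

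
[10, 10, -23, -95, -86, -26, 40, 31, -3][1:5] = [10, -23, -95, -86]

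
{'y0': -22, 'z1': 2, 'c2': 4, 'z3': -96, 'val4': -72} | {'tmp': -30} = {'y0': -22, 'z1': 2, 'c2': 4, 'z3': -96, 'val4': -72, 'tmp': -30}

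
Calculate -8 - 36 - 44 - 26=-114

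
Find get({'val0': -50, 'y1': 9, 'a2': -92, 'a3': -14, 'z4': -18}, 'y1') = 9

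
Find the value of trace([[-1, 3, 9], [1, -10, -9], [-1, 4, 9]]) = diagonal: (-1) + (-10) + 9
= -2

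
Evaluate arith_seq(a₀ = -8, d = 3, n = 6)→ a_0 = -8 + 0*3 = -8
a_1 = -8 + 1*3 = -5
a_2 = -8 + 2*3 = -2
...
= [-8, -5, -2, 1, 4, 7]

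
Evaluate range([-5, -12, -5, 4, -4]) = 16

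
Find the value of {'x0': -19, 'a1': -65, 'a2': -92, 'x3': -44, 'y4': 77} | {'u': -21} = {'x0': -19, 'a1': -65, 'a2': -92, 'x3': -44, 'y4': 77, 'u': -21}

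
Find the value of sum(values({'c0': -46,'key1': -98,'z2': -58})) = -202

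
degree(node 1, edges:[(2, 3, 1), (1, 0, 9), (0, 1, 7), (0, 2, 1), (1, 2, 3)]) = 3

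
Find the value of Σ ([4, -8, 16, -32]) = 4 + -8 + 16 + -32
= -20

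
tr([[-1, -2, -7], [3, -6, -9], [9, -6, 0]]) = -7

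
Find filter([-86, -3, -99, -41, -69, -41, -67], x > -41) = keep x where x > -41: -86✗, -3✓, -99✗, -41✗, -69✗, -41✗, -67✗
= [-3]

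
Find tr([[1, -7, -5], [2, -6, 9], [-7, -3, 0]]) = diagonal: 1 + (-6) + 0
= -5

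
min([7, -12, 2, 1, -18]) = -18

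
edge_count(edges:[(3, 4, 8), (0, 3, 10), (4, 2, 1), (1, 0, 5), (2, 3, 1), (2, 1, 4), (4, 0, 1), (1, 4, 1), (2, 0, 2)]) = 9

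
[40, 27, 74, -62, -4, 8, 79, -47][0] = 40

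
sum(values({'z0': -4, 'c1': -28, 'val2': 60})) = 28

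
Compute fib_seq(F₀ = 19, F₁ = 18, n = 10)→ F_2 = F_1 + F_0 = 37
F_3 = F_2 + F_1 = 55
F_4 = F_3 + F_2 = 92
...
= [19, 18, 37, 55, 92, 147, 239, 386, 625, 1011]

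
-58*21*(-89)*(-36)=-3902472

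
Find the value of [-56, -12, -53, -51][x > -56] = [-12, -53, -51]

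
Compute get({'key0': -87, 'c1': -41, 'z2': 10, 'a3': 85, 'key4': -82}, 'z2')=10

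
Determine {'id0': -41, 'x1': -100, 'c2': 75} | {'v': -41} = {'id0': -41, 'x1': -100, 'c2': 75, 'v': -41}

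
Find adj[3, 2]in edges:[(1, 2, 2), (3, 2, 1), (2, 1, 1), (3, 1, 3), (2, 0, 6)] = 1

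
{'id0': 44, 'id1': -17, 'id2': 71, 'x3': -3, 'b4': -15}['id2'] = 71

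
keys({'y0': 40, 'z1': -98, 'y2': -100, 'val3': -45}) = ['y0', 'z1', 'y2', 'val3']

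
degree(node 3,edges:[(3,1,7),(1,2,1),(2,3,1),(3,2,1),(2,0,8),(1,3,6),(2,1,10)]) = incident: (3,1), (2,3), (3,2), (1,3)
= 4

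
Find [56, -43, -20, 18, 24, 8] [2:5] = [-20, 18, 24]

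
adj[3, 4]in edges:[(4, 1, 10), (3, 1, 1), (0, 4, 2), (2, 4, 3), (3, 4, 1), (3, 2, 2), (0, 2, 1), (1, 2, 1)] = 1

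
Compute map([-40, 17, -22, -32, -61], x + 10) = -40+10=-30, 17+10=27, -22+10=-12, -32+10=-22, -61+10=-51
= [-30, 27, -12, -22, -51]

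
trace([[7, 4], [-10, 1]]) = diagonal: 7 + 1
= 8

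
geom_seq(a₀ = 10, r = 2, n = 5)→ a_0 = 10*2^0 = 10
a_1 = 10*2^1 = 20
a_2 = 10*2^2 = 40
...
= [10, 20, 40, 80, 160]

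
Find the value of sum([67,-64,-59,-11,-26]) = -93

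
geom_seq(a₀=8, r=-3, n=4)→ [8, -24, 72, -216]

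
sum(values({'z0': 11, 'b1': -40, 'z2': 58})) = 29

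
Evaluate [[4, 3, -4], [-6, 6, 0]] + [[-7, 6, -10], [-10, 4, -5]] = [[-3, 9, -14], [-16, 10, -5]]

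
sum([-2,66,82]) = 146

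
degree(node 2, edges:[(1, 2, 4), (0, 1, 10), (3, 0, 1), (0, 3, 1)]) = 1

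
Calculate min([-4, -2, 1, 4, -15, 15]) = -15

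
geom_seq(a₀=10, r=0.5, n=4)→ a_0 = 10*0.5^0 = 10.0
a_1 = 10*0.5^1 = 5.0
a_2 = 10*0.5^2 = 2.5
...
= [10.0, 5.0, 2.5, 1.25]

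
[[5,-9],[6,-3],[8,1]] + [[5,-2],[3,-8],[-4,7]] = [[10, -11], [9, -11], [4, 8]]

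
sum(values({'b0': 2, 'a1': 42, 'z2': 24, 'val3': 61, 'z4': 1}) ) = 130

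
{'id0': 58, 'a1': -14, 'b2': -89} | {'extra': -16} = {'id0': 58, 'a1': -14, 'b2': -89, 'extra': -16}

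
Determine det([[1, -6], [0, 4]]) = 4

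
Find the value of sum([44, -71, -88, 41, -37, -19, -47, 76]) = 44 + (-71) + (-88) + 41 + (-37) + (-19) + (-47) + 76
= -101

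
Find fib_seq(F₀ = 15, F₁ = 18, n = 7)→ F_2 = F_1 + F_0 = 33
F_3 = F_2 + F_1 = 51
F_4 = F_3 + F_2 = 84
...
= [15, 18, 33, 51, 84, 135, 219]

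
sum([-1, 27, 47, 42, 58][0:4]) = slice → [-1, 27, 47, 42]
(-1) + 27 + 47 + 42
= 115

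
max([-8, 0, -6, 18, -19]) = 18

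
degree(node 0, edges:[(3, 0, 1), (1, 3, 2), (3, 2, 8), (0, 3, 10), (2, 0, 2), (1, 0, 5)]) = incident: (3,0), (0,3), (2,0), (1,0)
= 4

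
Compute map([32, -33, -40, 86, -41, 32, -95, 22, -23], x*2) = [64, -66, -80, 172, -82, 64, -190, 44, -46]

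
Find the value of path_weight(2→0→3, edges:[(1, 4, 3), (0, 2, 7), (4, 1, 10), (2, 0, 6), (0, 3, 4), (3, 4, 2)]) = w(2→0)=6 + w(0→3)=4
= 10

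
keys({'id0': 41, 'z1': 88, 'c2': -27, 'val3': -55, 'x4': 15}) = ['id0', 'z1', 'c2', 'val3', 'x4']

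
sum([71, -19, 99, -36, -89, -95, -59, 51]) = 71 + (-19) + 99 + (-36) + (-89) + (-95) + (-59) + 51
= -77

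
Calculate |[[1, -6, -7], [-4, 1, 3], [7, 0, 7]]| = (1)*(1)*det([[1, 3], [0, 7]]) + (-1)*(-6)*det([[-4, 3], [7, 7]]) + (1)*(-7)*det([[-4, 1], [7, 0]])
= 7 + -294 + 49
= -238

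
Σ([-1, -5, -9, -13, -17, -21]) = -66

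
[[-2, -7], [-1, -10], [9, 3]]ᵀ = [[-2, -1, 9], [-7, -10, 3]]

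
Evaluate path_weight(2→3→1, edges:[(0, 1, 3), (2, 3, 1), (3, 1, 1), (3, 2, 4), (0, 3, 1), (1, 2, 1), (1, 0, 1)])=2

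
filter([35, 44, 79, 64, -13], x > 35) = [44, 79, 64]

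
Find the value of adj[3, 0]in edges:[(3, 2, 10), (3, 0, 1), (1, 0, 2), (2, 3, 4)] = 1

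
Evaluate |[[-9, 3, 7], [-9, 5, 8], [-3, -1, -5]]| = (1)*(-9)*det([[5, 8], [-1, -5]]) + (-1)*(3)*det([[-9, 8], [-3, -5]]) + (1)*(7)*det([[-9, 5], [-3, -1]])
= 153 + -207 + 168
= 114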